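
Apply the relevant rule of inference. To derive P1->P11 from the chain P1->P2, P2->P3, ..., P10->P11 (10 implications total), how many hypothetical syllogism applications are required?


With 10 implications in a chain connecting 11 propositions:
P1->P2, P2->P3, ..., P10->P11
Steps needed = (number of implications) - 1 = 10 - 1 = 9

9


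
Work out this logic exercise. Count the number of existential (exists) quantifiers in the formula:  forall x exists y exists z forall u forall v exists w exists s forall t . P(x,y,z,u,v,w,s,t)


Quantifier prefix: forall x exists y exists z forall u forall v exists w exists s forall t
Mark each quantifier type:
  U E E U U E E U
Universal count = 4, Existential count = 4
Asked for existential (exists) quantifiers: 4

4


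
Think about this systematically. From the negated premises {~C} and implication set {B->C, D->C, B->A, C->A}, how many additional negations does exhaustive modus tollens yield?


Initial negated facts: {~C}
Apply modus tollens to closure:
  ~C and B->C  =>  ~B
  ~C and D->C  =>  ~D
Final negated: {~B, ~C, ~D}
New negations: {~B, ~D}
Count = 2

2


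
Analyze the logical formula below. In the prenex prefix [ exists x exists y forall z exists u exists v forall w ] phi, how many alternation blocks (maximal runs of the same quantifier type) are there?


Quantifier-type sequence: E E A E E A  (A=forall, E=exists)
Group into maximal same-type runs:
  Ex2 | Ax1 | Ex2 | Ax1
Number of blocks = 4

4


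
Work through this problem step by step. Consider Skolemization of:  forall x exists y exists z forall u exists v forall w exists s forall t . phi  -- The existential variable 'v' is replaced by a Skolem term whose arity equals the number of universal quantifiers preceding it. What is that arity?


Quantifier prefix: forall x exists y exists z forall u exists v forall w exists s forall t
'v' is existentially quantified at position 5.
Universal variables preceding it: x, u
Skolem function arity = 2

2


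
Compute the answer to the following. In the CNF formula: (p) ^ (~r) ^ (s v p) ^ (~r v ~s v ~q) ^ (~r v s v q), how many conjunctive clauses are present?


A CNF formula is a conjunction of clauses.
Clauses are separated by ^.
Counting the conjuncts: 5 clauses.

5


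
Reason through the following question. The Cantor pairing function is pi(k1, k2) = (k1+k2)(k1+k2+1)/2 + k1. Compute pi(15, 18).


k1 + k2 = 33
(k1+k2)(k1+k2+1)/2 = 33 * 34 / 2 = 561
pi = 561 + 15 = 576

576


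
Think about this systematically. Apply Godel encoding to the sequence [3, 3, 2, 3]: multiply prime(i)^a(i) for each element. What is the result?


Encode each element as an exponent of the corresponding prime:
  2^3 = 8
  3^3 = 27
  5^2 = 25
  7^3 = 343
Product = 8 * 27 * 25 * 343 = 1852200

1852200


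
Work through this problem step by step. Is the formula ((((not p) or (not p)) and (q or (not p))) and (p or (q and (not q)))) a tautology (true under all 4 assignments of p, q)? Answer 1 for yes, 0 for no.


Check all 4 assignments:
p=0, q=0: 0
p=0, q=1: 0
p=1, q=0: 0
p=1, q=1: 0
Satisfying count = 0/4.
Tautology iff count = 4: no.

0


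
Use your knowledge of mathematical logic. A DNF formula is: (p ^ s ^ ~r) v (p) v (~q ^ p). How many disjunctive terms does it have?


A DNF formula is a disjunction of terms (conjunctions).
Terms are separated by v.
Counting the disjuncts: 3 terms.

3


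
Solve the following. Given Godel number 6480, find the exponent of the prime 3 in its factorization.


Factorize 6480 by dividing by 3 repeatedly.
Division steps: 3 divides 6480 exactly 4 time(s).
Exponent of 3 = 4

4


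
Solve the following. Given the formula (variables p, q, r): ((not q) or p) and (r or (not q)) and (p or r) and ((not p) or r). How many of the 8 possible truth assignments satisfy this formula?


Evaluate all 8 assignments for p, q, r:
p=0, q=0, r=0: 0
p=0, q=0, r=1: 1
p=0, q=1, r=0: 0
p=0, q=1, r=1: 0
p=1, q=0, r=0: 0
p=1, q=0, r=1: 1
p=1, q=1, r=0: 0
p=1, q=1, r=1: 1
Satisfying count = 3

3


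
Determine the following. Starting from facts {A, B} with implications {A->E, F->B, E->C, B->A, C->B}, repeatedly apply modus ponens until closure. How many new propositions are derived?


Initial facts: {A, B}
Apply modus ponens to closure:
  A and A->E  =>  E
  E and E->C  =>  C
Final known: {A, B, C, E}
New propositions: {C, E}
Count = 2

2


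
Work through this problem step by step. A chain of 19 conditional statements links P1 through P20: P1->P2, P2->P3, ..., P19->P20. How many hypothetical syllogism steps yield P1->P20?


With 19 implications in a chain connecting 20 propositions:
P1->P2, P2->P3, ..., P19->P20
Steps needed = (number of implications) - 1 = 19 - 1 = 18

18


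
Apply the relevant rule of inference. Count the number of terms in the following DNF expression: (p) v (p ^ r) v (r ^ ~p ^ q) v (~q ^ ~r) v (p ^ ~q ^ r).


A DNF formula is a disjunction of terms (conjunctions).
Terms are separated by v.
Counting the disjuncts: 5 terms.

5


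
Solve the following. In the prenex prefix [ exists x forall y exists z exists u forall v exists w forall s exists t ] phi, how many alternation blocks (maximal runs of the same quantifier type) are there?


Quantifier-type sequence: E A E E A E A E  (A=forall, E=exists)
Group into maximal same-type runs:
  Ex1 | Ax1 | Ex2 | Ax1 | Ex1 | Ax1 | Ex1
Number of blocks = 7

7


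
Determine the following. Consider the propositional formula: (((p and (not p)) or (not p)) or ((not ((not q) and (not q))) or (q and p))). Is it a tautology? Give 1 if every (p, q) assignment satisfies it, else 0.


Check all 4 assignments:
p=0, q=0: 1
p=0, q=1: 1
p=1, q=0: 0
p=1, q=1: 1
Satisfying count = 3/4.
Tautology iff count = 4: no.

0


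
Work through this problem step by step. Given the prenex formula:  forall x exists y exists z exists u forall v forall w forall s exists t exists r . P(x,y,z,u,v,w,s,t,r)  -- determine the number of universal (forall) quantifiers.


Quantifier prefix: forall x exists y exists z exists u forall v forall w forall s exists t exists r
Mark each quantifier type:
  U E E E U U U E E
Universal count = 4, Existential count = 5
Asked for universal (forall) quantifiers: 4

4


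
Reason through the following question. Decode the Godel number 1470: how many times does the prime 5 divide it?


Factorize 1470 by dividing by 5 repeatedly.
Division steps: 5 divides 1470 exactly 1 time(s).
Exponent of 5 = 1

1


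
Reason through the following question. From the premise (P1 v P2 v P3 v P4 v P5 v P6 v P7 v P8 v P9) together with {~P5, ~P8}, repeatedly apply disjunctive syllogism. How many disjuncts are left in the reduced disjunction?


Original disjuncts (9): P1, P2, P3, P4, P5, P6, P7, P8, P9
Negated (eliminate): ~P5, ~P8
Remaining disjuncts: P1, P2, P3, P4, P6, P7, P9
Count = 9 - 2 = 7

7


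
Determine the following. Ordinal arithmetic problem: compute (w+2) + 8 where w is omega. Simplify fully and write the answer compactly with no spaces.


Compute (w+2) + 8.
Ordinal + is associative but NOT commutative; for finite n>0, n + w = w but w + n stays w+n.
By associativity: (w+2) + 8 = w + (2+8) = w+10.
Result = w+10

w+10


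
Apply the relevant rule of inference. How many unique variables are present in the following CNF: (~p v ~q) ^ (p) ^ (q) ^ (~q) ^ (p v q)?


Identify each variable that appears in the formula.
Variables found: p, q
Count = 2

2


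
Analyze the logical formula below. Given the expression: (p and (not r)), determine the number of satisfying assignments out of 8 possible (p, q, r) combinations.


Check all 8 assignments:
p=0, q=0, r=0: 0
p=0, q=0, r=1: 0
p=0, q=1, r=0: 0
p=0, q=1, r=1: 0
p=1, q=0, r=0: 1
p=1, q=0, r=1: 0
p=1, q=1, r=0: 1
p=1, q=1, r=1: 0
Count of True = 2

2


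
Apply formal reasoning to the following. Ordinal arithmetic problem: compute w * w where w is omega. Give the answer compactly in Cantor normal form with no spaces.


Compute w * w.
Ordinal * is associative and left-distributive over +, but NOT commutative; for finite n>1, n*w = w but w*n stays w*n.
w * w = w^2 by definition.
Result = w^2

w^2


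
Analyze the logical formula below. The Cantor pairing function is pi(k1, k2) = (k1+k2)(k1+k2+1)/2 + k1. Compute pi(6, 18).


k1 + k2 = 24
(k1+k2)(k1+k2+1)/2 = 24 * 25 / 2 = 300
pi = 300 + 6 = 306

306


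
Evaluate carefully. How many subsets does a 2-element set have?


The power set of a set with n elements has 2^n elements.
|P(S)| = 2^2 = 4

4


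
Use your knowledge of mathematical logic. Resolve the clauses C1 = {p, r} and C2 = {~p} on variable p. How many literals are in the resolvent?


Remove p from C1 and ~p from C2.
C1 remainder: {r}
C2 remainder: {}
Union (resolvent): {r}
Resolvent has 1 literal(s).

1


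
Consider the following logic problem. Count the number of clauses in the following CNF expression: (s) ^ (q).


A CNF formula is a conjunction of clauses.
Clauses are separated by ^.
Counting the conjuncts: 2 clauses.

2


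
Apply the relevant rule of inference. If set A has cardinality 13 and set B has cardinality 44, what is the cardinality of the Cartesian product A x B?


The Cartesian product A x B contains all ordered pairs (a, b).
|A x B| = |A| * |B| = 13 * 44 = 572

572


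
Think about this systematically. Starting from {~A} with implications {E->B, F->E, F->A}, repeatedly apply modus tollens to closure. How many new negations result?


Initial negated facts: {~A}
Apply modus tollens to closure:
  ~A and F->A  =>  ~F
Final negated: {~A, ~F}
New negations: {~F}
Count = 1

1


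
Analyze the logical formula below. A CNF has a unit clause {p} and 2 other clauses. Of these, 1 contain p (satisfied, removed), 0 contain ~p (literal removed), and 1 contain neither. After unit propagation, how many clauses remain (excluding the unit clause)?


Satisfied (removed): 1
Shortened (remain): 0
Unchanged (remain): 1
Remaining = 0 + 1 = 1

1


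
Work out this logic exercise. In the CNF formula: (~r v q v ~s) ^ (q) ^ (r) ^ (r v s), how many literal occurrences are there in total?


Counting literals in each clause:
Clause 1: 3 literal(s)
Clause 2: 1 literal(s)
Clause 3: 1 literal(s)
Clause 4: 2 literal(s)
Total = 7

7


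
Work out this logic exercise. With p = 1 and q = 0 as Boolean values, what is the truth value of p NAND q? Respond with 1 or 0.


p = 1, q = 0
Operation: p NAND q
Evaluate: 1 NAND 0 = 1

1


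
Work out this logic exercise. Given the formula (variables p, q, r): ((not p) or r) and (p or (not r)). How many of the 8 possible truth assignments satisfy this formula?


Evaluate all 8 assignments for p, q, r:
p=0, q=0, r=0: 1
p=0, q=0, r=1: 0
p=0, q=1, r=0: 1
p=0, q=1, r=1: 0
p=1, q=0, r=0: 0
p=1, q=0, r=1: 1
p=1, q=1, r=0: 0
p=1, q=1, r=1: 1
Satisfying count = 4

4


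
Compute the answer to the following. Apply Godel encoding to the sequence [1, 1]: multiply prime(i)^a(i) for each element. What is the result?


Encode each element as an exponent of the corresponding prime:
  2^1 = 2
  3^1 = 3
Product = 2 * 3 = 6

6


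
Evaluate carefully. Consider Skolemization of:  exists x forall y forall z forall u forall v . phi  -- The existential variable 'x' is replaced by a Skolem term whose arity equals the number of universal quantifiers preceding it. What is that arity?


Quantifier prefix: exists x forall y forall z forall u forall v
'x' is existentially quantified at position 1.
No universal quantifiers precede it.
Skolem function arity = 0 (a Skolem constant)

0


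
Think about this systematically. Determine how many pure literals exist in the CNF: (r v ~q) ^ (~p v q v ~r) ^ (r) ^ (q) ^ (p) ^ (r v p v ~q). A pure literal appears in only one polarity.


Check each variable for pure literal status:
p: mixed (not pure)
q: mixed (not pure)
r: mixed (not pure)
Pure literal count = 0

0


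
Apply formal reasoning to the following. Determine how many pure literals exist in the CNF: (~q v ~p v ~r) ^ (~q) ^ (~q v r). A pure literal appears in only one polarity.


Check each variable for pure literal status:
p: pure negative
q: pure negative
r: mixed (not pure)
Pure literal count = 2

2


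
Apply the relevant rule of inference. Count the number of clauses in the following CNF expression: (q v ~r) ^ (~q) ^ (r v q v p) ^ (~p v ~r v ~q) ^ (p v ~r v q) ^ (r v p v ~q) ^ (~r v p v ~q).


A CNF formula is a conjunction of clauses.
Clauses are separated by ^.
Counting the conjuncts: 7 clauses.

7


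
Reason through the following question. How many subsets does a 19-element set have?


The power set of a set with n elements has 2^n elements.
|P(S)| = 2^19 = 524288

524288


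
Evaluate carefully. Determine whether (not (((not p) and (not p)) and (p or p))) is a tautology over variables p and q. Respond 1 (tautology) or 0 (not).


Check all 4 assignments:
p=0, q=0: 1
p=0, q=1: 1
p=1, q=0: 1
p=1, q=1: 1
Satisfying count = 4/4.
Tautology iff count = 4: yes.

1


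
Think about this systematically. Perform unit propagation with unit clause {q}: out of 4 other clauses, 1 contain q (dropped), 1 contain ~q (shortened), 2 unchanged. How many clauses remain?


Satisfied (removed): 1
Shortened (remain): 1
Unchanged (remain): 2
Remaining = 1 + 2 = 3

3


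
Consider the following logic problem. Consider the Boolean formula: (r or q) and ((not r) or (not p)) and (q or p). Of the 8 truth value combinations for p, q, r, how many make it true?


Evaluate all 8 assignments for p, q, r:
p=0, q=0, r=0: 0
p=0, q=0, r=1: 0
p=0, q=1, r=0: 1
p=0, q=1, r=1: 1
p=1, q=0, r=0: 0
p=1, q=0, r=1: 0
p=1, q=1, r=0: 1
p=1, q=1, r=1: 0
Satisfying count = 3

3


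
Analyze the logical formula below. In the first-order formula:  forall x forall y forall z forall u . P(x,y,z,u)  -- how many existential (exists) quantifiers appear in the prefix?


Quantifier prefix: forall x forall y forall z forall u
Mark each quantifier type:
  U U U U
Universal count = 4, Existential count = 0
Asked for existential (exists) quantifiers: 0

0


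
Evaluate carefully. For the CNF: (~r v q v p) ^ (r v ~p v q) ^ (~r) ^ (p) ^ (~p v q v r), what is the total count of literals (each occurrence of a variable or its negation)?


Counting literals in each clause:
Clause 1: 3 literal(s)
Clause 2: 3 literal(s)
Clause 3: 1 literal(s)
Clause 4: 1 literal(s)
Clause 5: 3 literal(s)
Total = 11

11


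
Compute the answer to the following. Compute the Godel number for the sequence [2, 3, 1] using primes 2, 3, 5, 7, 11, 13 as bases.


Encode each element as an exponent of the corresponding prime:
  2^2 = 4
  3^3 = 27
  5^1 = 5
Product = 4 * 27 * 5 = 540

540


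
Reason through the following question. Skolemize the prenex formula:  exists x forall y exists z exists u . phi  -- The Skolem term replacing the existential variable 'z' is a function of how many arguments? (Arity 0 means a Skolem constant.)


Quantifier prefix: exists x forall y exists z exists u
'z' is existentially quantified at position 3.
Universal variables preceding it: y
Skolem function arity = 1

1


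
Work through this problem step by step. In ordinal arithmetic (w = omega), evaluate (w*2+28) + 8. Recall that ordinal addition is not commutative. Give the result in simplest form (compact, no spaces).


Compute (w*2+28) + 8.
Ordinal + is associative but NOT commutative; for finite n>0, n + w = w but w + n stays w+n.
By associativity: (w*2+28) + 8 = w*2 + (28+8) = w*2+36.
Result = w*2+36

w*2+36


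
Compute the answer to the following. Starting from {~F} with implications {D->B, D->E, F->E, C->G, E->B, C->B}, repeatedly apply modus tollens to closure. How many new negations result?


Initial negated facts: {~F}
Apply modus tollens to closure:
  (no implication fires)
Final negated: {~F}
New negations: {(none)}
Count = 0

0


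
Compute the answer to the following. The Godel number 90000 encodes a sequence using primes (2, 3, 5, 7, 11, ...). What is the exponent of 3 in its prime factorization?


Factorize 90000 by dividing by 3 repeatedly.
Division steps: 3 divides 90000 exactly 2 time(s).
Exponent of 3 = 2

2


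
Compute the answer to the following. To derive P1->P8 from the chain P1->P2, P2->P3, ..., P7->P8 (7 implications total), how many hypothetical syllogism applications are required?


With 7 implications in a chain connecting 8 propositions:
P1->P2, P2->P3, ..., P7->P8
Steps needed = (number of implications) - 1 = 7 - 1 = 6

6


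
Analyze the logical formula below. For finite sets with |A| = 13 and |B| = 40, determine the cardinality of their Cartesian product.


The Cartesian product A x B contains all ordered pairs (a, b).
|A x B| = |A| * |B| = 13 * 40 = 520

520


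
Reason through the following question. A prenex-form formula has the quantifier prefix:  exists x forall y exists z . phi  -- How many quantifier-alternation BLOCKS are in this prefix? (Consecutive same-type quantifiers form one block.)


Quantifier-type sequence: E A E  (A=forall, E=exists)
Group into maximal same-type runs:
  Ex1 | Ax1 | Ex1
Number of blocks = 3

3


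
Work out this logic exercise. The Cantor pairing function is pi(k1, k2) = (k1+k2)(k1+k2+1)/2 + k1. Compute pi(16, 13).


k1 + k2 = 29
(k1+k2)(k1+k2+1)/2 = 29 * 30 / 2 = 435
pi = 435 + 16 = 451

451


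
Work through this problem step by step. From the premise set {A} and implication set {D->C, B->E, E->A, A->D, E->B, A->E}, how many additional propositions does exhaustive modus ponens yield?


Initial facts: {A}
Apply modus ponens to closure:
  A and A->D  =>  D
  A and A->E  =>  E
  D and D->C  =>  C
  E and E->B  =>  B
Final known: {A, B, C, D, E}
New propositions: {B, C, D, E}
Count = 4

4


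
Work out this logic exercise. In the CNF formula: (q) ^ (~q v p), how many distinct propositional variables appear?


Identify each variable that appears in the formula.
Variables found: p, q
Count = 2

2


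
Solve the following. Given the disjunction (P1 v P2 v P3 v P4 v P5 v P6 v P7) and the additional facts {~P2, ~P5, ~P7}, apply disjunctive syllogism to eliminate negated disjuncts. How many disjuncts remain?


Original disjuncts (7): P1, P2, P3, P4, P5, P6, P7
Negated (eliminate): ~P2, ~P5, ~P7
Remaining disjuncts: P1, P3, P4, P6
Count = 7 - 3 = 4

4


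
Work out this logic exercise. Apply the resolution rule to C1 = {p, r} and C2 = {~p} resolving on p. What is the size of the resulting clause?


Remove p from C1 and ~p from C2.
C1 remainder: {r}
C2 remainder: {}
Union (resolvent): {r}
Resolvent has 1 literal(s).

1


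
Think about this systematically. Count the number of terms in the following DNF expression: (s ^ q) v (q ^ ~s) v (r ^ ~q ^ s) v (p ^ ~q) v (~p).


A DNF formula is a disjunction of terms (conjunctions).
Terms are separated by v.
Counting the disjuncts: 5 terms.

5


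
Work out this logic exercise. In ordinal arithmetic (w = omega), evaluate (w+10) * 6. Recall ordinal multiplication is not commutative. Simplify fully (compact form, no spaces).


Compute (w+10) * 6.
Ordinal * is associative and left-distributive over +, but NOT commutative; for finite n>1, n*w = w but w*n stays w*n.
(w+10) * 6 = (w+10) repeated 6 times. Each intermediate +10 is absorbed by the following w; only the last survives: w*6+10.
Result = w*6+10

w*6+10


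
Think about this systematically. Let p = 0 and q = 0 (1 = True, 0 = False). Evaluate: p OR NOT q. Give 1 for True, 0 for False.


p = 0, q = 0
Operation: p OR NOT q
Evaluate: 0 OR NOT 0 = 1

1


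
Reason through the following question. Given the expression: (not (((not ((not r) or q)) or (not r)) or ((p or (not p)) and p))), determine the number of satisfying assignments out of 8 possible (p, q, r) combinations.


Check all 8 assignments:
p=0, q=0, r=0: 0
p=0, q=0, r=1: 0
p=0, q=1, r=0: 0
p=0, q=1, r=1: 1
p=1, q=0, r=0: 0
p=1, q=0, r=1: 0
p=1, q=1, r=0: 0
p=1, q=1, r=1: 0
Count of True = 1

1


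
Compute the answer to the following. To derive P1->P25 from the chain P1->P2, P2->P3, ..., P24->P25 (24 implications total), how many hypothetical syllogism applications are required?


With 24 implications in a chain connecting 25 propositions:
P1->P2, P2->P3, ..., P24->P25
Steps needed = (number of implications) - 1 = 24 - 1 = 23

23


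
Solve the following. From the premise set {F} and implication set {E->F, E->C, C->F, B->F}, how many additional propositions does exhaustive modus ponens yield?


Initial facts: {F}
Apply modus ponens to closure:
  (no implication fires)
Final known: {F}
New propositions: {(none)}
Count = 0

0


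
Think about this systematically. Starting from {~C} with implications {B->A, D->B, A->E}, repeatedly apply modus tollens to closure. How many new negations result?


Initial negated facts: {~C}
Apply modus tollens to closure:
  (no implication fires)
Final negated: {~C}
New negations: {(none)}
Count = 0

0


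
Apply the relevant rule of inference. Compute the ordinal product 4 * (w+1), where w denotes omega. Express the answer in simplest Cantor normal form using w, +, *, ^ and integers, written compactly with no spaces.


Compute 4 * (w+1).
Ordinal * is associative and left-distributive over +, but NOT commutative; for finite n>1, n*w = w but w*n stays w*n.
By left-distributivity: 4 * (w+1) = 4*w + 4*1 = w + 4 = w+4.
Result = w+4

w+4


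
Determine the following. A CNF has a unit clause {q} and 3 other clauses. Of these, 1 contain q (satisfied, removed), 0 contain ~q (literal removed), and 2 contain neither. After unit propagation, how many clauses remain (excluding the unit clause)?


Satisfied (removed): 1
Shortened (remain): 0
Unchanged (remain): 2
Remaining = 0 + 2 = 2

2


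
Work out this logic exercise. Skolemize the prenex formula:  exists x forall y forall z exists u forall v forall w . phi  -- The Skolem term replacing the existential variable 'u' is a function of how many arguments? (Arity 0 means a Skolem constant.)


Quantifier prefix: exists x forall y forall z exists u forall v forall w
'u' is existentially quantified at position 4.
Universal variables preceding it: y, z
Skolem function arity = 2

2


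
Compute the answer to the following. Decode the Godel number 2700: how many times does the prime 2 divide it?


Factorize 2700 by dividing by 2 repeatedly.
Division steps: 2 divides 2700 exactly 2 time(s).
Exponent of 2 = 2

2


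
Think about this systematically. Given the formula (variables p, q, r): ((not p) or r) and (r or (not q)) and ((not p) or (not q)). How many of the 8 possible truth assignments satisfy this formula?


Evaluate all 8 assignments for p, q, r:
p=0, q=0, r=0: 1
p=0, q=0, r=1: 1
p=0, q=1, r=0: 0
p=0, q=1, r=1: 1
p=1, q=0, r=0: 0
p=1, q=0, r=1: 1
p=1, q=1, r=0: 0
p=1, q=1, r=1: 0
Satisfying count = 4

4


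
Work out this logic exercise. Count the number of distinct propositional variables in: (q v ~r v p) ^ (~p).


Identify each variable that appears in the formula.
Variables found: p, q, r
Count = 3

3


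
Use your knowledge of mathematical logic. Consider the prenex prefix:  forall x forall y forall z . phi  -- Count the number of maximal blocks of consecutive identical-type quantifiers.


Quantifier-type sequence: A A A  (A=forall, E=exists)
Group into maximal same-type runs:
  Ax3
Number of blocks = 1

1


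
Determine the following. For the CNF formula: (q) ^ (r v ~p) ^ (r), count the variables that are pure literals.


Check each variable for pure literal status:
p: pure negative
q: pure positive
r: pure positive
Pure literal count = 3

3


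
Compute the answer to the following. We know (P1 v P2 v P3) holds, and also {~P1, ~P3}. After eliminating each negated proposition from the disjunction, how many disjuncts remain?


Original disjuncts (3): P1, P2, P3
Negated (eliminate): ~P1, ~P3
Remaining disjuncts: P2
Count = 3 - 2 = 1

1


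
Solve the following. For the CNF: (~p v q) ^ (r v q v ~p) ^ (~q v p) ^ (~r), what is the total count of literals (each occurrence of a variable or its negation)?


Counting literals in each clause:
Clause 1: 2 literal(s)
Clause 2: 3 literal(s)
Clause 3: 2 literal(s)
Clause 4: 1 literal(s)
Total = 8

8


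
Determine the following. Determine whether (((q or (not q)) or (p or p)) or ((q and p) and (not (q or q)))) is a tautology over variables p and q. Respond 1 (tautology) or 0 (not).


Check all 4 assignments:
p=0, q=0: 1
p=0, q=1: 1
p=1, q=0: 1
p=1, q=1: 1
Satisfying count = 4/4.
Tautology iff count = 4: yes.

1


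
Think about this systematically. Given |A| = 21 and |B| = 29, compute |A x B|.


The Cartesian product A x B contains all ordered pairs (a, b).
|A x B| = |A| * |B| = 21 * 29 = 609

609


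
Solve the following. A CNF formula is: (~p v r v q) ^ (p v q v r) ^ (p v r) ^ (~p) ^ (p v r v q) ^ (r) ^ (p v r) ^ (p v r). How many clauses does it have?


A CNF formula is a conjunction of clauses.
Clauses are separated by ^.
Counting the conjuncts: 8 clauses.

8


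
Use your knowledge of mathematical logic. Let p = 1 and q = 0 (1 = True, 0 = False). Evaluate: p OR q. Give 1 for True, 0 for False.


p = 1, q = 0
Operation: p OR q
Evaluate: 1 OR 0 = 1

1


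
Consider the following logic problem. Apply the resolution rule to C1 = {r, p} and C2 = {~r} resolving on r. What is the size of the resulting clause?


Remove r from C1 and ~r from C2.
C1 remainder: {p}
C2 remainder: {}
Union (resolvent): {p}
Resolvent has 1 literal(s).

1


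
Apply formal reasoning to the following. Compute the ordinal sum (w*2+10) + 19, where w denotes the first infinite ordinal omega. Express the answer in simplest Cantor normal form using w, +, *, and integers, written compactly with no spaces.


Compute (w*2+10) + 19.
Ordinal + is associative but NOT commutative; for finite n>0, n + w = w but w + n stays w+n.
By associativity: (w*2+10) + 19 = w*2 + (10+19) = w*2+29.
Result = w*2+29

w*2+29


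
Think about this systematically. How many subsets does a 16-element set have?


The power set of a set with n elements has 2^n elements.
|P(S)| = 2^16 = 65536

65536


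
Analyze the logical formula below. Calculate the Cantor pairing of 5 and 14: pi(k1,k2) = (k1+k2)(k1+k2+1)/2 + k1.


k1 + k2 = 19
(k1+k2)(k1+k2+1)/2 = 19 * 20 / 2 = 190
pi = 190 + 5 = 195

195


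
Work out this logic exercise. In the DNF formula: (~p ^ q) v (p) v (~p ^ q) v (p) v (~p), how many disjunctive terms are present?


A DNF formula is a disjunction of terms (conjunctions).
Terms are separated by v.
Counting the disjuncts: 5 terms.

5


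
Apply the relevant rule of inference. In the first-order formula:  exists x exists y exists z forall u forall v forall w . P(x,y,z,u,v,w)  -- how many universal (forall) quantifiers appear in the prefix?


Quantifier prefix: exists x exists y exists z forall u forall v forall w
Mark each quantifier type:
  E E E U U U
Universal count = 3, Existential count = 3
Asked for universal (forall) quantifiers: 3

3


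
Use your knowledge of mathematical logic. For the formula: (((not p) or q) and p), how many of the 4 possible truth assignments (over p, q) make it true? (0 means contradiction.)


Check all 4 assignments:
p=0, q=0: 0
p=0, q=1: 0
p=1, q=0: 0
p=1, q=1: 1
Count of True = 1

1


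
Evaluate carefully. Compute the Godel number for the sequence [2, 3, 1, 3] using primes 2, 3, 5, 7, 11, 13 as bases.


Encode each element as an exponent of the corresponding prime:
  2^2 = 4
  3^3 = 27
  5^1 = 5
  7^3 = 343
Product = 4 * 27 * 5 * 343 = 185220

185220


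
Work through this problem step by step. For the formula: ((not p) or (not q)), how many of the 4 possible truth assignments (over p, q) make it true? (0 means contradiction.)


Check all 4 assignments:
p=0, q=0: 1
p=0, q=1: 1
p=1, q=0: 1
p=1, q=1: 0
Count of True = 3

3


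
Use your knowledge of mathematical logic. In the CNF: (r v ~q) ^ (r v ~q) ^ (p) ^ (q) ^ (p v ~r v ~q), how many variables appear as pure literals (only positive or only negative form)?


Check each variable for pure literal status:
p: pure positive
q: mixed (not pure)
r: mixed (not pure)
Pure literal count = 1

1


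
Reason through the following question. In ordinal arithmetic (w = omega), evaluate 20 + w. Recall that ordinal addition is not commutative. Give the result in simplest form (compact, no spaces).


Compute 20 + w.
Ordinal + is associative but NOT commutative; for finite n>0, n + w = w but w + n stays w+n.
Any finite left addend is absorbed by w on the right: 20 + w = w.
Result = w

w


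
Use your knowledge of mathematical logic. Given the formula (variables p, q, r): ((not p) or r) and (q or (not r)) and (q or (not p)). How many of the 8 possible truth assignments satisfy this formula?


Evaluate all 8 assignments for p, q, r:
p=0, q=0, r=0: 1
p=0, q=0, r=1: 0
p=0, q=1, r=0: 1
p=0, q=1, r=1: 1
p=1, q=0, r=0: 0
p=1, q=0, r=1: 0
p=1, q=1, r=0: 0
p=1, q=1, r=1: 1
Satisfying count = 4

4


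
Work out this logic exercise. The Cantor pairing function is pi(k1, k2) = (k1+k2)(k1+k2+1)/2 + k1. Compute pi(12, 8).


k1 + k2 = 20
(k1+k2)(k1+k2+1)/2 = 20 * 21 / 2 = 210
pi = 210 + 12 = 222

222


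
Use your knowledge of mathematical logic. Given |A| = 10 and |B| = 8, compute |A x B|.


The Cartesian product A x B contains all ordered pairs (a, b).
|A x B| = |A| * |B| = 10 * 8 = 80

80


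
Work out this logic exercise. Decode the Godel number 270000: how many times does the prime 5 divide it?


Factorize 270000 by dividing by 5 repeatedly.
Division steps: 5 divides 270000 exactly 4 time(s).
Exponent of 5 = 4

4


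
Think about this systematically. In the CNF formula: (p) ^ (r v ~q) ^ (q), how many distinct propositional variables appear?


Identify each variable that appears in the formula.
Variables found: p, q, r
Count = 3

3


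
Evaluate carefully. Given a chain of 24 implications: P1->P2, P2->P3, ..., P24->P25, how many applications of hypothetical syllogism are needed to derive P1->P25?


With 24 implications in a chain connecting 25 propositions:
P1->P2, P2->P3, ..., P24->P25
Steps needed = (number of implications) - 1 = 24 - 1 = 23

23


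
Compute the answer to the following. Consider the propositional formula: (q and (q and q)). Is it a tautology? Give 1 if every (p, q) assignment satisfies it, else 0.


Check all 4 assignments:
p=0, q=0: 0
p=0, q=1: 1
p=1, q=0: 0
p=1, q=1: 1
Satisfying count = 2/4.
Tautology iff count = 4: no.

0


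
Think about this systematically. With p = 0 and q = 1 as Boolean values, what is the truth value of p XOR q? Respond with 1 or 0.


p = 0, q = 1
Operation: p XOR q
Evaluate: 0 XOR 1 = 1

1


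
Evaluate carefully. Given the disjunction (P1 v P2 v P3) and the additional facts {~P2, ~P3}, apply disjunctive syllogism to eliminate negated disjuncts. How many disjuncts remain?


Original disjuncts (3): P1, P2, P3
Negated (eliminate): ~P2, ~P3
Remaining disjuncts: P1
Count = 3 - 2 = 1

1


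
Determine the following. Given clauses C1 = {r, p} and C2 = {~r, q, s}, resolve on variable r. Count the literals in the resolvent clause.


Remove r from C1 and ~r from C2.
C1 remainder: {p}
C2 remainder: {q, s}
Union (resolvent): {p, q, s}
Resolvent has 3 literal(s).

3


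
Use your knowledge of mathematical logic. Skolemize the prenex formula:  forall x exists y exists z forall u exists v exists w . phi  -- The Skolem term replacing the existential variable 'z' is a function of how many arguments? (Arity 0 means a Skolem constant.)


Quantifier prefix: forall x exists y exists z forall u exists v exists w
'z' is existentially quantified at position 3.
Universal variables preceding it: x
Skolem function arity = 1

1


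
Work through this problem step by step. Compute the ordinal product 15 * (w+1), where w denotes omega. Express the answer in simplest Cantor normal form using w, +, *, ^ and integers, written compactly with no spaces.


Compute 15 * (w+1).
Ordinal * is associative and left-distributive over +, but NOT commutative; for finite n>1, n*w = w but w*n stays w*n.
By left-distributivity: 15 * (w+1) = 15*w + 15*1 = w + 15 = w+15.
Result = w+15

w+15


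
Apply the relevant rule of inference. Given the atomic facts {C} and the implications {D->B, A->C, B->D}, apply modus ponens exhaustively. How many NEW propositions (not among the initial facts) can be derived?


Initial facts: {C}
Apply modus ponens to closure:
  (no implication fires)
Final known: {C}
New propositions: {(none)}
Count = 0

0


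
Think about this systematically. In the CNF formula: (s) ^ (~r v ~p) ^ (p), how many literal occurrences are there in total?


Counting literals in each clause:
Clause 1: 1 literal(s)
Clause 2: 2 literal(s)
Clause 3: 1 literal(s)
Total = 4

4


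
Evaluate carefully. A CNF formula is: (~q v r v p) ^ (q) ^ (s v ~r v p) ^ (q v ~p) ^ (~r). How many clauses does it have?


A CNF formula is a conjunction of clauses.
Clauses are separated by ^.
Counting the conjuncts: 5 clauses.

5


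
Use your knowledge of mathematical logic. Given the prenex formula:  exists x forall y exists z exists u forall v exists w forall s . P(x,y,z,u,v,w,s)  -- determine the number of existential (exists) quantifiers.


Quantifier prefix: exists x forall y exists z exists u forall v exists w forall s
Mark each quantifier type:
  E U E E U E U
Universal count = 3, Existential count = 4
Asked for existential (exists) quantifiers: 4

4


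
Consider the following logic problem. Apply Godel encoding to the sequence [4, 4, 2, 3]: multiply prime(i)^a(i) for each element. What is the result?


Encode each element as an exponent of the corresponding prime:
  2^4 = 16
  3^4 = 81
  5^2 = 25
  7^3 = 343
Product = 16 * 81 * 25 * 343 = 11113200

11113200


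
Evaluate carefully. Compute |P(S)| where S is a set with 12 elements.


The power set of a set with n elements has 2^n elements.
|P(S)| = 2^12 = 4096

4096


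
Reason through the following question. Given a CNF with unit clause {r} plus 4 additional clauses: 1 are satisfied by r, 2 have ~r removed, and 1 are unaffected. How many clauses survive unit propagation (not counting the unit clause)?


Satisfied (removed): 1
Shortened (remain): 2
Unchanged (remain): 1
Remaining = 2 + 1 = 3

3


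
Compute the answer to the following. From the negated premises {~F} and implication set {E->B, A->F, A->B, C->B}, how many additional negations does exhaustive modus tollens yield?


Initial negated facts: {~F}
Apply modus tollens to closure:
  ~F and A->F  =>  ~A
Final negated: {~A, ~F}
New negations: {~A}
Count = 1

1


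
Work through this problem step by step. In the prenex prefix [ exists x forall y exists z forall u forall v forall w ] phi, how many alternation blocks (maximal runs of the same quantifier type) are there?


Quantifier-type sequence: E A E A A A  (A=forall, E=exists)
Group into maximal same-type runs:
  Ex1 | Ax1 | Ex1 | Ax3
Number of blocks = 4

4


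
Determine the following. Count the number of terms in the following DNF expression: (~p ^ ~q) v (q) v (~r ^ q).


A DNF formula is a disjunction of terms (conjunctions).
Terms are separated by v.
Counting the disjuncts: 3 terms.

3


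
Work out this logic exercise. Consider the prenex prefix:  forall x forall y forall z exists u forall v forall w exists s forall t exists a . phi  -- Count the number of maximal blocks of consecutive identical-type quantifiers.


Quantifier-type sequence: A A A E A A E A E  (A=forall, E=exists)
Group into maximal same-type runs:
  Ax3 | Ex1 | Ax2 | Ex1 | Ax1 | Ex1
Number of blocks = 6

6


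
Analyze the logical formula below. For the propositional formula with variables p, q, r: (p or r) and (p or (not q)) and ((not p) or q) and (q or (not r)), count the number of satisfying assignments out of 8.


Evaluate all 8 assignments for p, q, r:
p=0, q=0, r=0: 0
p=0, q=0, r=1: 0
p=0, q=1, r=0: 0
p=0, q=1, r=1: 0
p=1, q=0, r=0: 0
p=1, q=0, r=1: 0
p=1, q=1, r=0: 1
p=1, q=1, r=1: 1
Satisfying count = 2

2


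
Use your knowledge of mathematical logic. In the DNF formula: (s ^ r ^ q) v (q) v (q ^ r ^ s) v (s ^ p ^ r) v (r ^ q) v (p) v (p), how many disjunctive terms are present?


A DNF formula is a disjunction of terms (conjunctions).
Terms are separated by v.
Counting the disjuncts: 7 terms.

7


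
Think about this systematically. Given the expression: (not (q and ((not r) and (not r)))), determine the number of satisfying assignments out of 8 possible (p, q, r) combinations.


Check all 8 assignments:
p=0, q=0, r=0: 1
p=0, q=0, r=1: 1
p=0, q=1, r=0: 0
p=0, q=1, r=1: 1
p=1, q=0, r=0: 1
p=1, q=0, r=1: 1
p=1, q=1, r=0: 0
p=1, q=1, r=1: 1
Count of True = 6

6


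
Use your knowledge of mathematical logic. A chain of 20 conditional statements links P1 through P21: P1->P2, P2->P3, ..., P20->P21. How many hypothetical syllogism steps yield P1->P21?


With 20 implications in a chain connecting 21 propositions:
P1->P2, P2->P3, ..., P20->P21
Steps needed = (number of implications) - 1 = 20 - 1 = 19

19


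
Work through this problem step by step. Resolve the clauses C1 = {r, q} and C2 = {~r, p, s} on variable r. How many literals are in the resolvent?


Remove r from C1 and ~r from C2.
C1 remainder: {q}
C2 remainder: {p, s}
Union (resolvent): {p, q, s}
Resolvent has 3 literal(s).

3


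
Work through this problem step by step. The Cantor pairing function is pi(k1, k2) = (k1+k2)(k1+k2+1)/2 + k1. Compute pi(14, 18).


k1 + k2 = 32
(k1+k2)(k1+k2+1)/2 = 32 * 33 / 2 = 528
pi = 528 + 14 = 542

542


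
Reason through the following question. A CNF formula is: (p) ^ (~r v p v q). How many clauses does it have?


A CNF formula is a conjunction of clauses.
Clauses are separated by ^.
Counting the conjuncts: 2 clauses.

2


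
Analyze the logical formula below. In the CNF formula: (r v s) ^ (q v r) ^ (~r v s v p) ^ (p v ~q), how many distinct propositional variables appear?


Identify each variable that appears in the formula.
Variables found: p, q, r, s
Count = 4

4


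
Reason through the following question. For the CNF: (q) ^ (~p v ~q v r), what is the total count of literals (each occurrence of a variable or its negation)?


Counting literals in each clause:
Clause 1: 1 literal(s)
Clause 2: 3 literal(s)
Total = 4

4


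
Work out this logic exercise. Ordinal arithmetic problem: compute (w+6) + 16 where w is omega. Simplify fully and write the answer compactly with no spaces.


Compute (w+6) + 16.
Ordinal + is associative but NOT commutative; for finite n>0, n + w = w but w + n stays w+n.
By associativity: (w+6) + 16 = w + (6+16) = w+22.
Result = w+22

w+22


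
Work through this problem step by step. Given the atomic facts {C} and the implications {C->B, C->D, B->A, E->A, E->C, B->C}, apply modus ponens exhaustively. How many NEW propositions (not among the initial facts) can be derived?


Initial facts: {C}
Apply modus ponens to closure:
  C and C->B  =>  B
  C and C->D  =>  D
  B and B->A  =>  A
Final known: {A, B, C, D}
New propositions: {A, B, D}
Count = 3

3


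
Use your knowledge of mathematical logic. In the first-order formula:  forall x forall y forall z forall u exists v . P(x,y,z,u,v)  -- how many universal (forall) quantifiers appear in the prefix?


Quantifier prefix: forall x forall y forall z forall u exists v
Mark each quantifier type:
  U U U U E
Universal count = 4, Existential count = 1
Asked for universal (forall) quantifiers: 4

4


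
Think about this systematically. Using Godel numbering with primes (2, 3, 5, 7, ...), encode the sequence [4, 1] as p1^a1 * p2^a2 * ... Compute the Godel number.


Encode each element as an exponent of the corresponding prime:
  2^4 = 16
  3^1 = 3
Product = 16 * 3 = 48

48


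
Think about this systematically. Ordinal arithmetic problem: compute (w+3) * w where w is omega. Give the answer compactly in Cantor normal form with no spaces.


Compute (w+3) * w.
Ordinal * is associative and left-distributive over +, but NOT commutative; for finite n>1, n*w = w but w*n stays w*n.
(w+3) * w = sup{(w+3)*k : k<w} = sup{w*k+3} = w^2 (the +3 tail is absorbed in the limit).
Result = w^2

w^2
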